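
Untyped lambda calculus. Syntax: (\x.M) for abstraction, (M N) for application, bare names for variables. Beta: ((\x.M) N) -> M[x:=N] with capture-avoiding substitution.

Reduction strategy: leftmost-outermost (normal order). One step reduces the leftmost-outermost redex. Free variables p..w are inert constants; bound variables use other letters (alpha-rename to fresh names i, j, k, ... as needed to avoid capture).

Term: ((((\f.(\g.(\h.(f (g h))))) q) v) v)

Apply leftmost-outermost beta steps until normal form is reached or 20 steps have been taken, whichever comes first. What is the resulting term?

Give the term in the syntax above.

Answer: (q (v v))

Derivation:
Step 0: ((((\f.(\g.(\h.(f (g h))))) q) v) v)
Step 1: (((\g.(\h.(q (g h)))) v) v)
Step 2: ((\h.(q (v h))) v)
Step 3: (q (v v))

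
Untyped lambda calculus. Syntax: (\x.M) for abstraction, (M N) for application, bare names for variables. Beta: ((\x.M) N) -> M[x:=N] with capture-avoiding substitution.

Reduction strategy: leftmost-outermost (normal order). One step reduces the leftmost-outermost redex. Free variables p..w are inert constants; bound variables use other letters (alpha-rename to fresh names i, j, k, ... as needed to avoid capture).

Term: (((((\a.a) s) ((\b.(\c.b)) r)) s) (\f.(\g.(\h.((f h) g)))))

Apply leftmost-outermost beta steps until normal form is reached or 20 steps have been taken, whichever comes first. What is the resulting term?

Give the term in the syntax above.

Answer: (((s (\c.r)) s) (\f.(\g.(\h.((f h) g)))))

Derivation:
Step 0: (((((\a.a) s) ((\b.(\c.b)) r)) s) (\f.(\g.(\h.((f h) g)))))
Step 1: (((s ((\b.(\c.b)) r)) s) (\f.(\g.(\h.((f h) g)))))
Step 2: (((s (\c.r)) s) (\f.(\g.(\h.((f h) g)))))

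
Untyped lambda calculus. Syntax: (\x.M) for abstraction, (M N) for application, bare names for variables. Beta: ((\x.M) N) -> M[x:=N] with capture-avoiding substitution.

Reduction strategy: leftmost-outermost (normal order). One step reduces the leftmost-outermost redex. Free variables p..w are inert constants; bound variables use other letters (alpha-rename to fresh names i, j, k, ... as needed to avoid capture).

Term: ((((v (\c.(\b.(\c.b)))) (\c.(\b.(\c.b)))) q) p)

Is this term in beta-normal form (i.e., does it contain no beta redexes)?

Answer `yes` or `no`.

Term: ((((v (\c.(\b.(\c.b)))) (\c.(\b.(\c.b)))) q) p)
No beta redexes found.

Answer: yes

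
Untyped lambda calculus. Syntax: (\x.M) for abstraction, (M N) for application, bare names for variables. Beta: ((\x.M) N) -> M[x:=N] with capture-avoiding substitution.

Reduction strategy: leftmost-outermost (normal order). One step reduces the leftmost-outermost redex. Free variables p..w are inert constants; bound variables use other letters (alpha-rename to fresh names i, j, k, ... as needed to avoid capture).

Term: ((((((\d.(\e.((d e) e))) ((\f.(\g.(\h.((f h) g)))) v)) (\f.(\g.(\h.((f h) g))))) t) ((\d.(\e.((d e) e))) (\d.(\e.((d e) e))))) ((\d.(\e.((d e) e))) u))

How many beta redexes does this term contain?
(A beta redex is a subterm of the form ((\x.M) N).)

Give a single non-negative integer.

Answer: 4

Derivation:
Term: ((((((\d.(\e.((d e) e))) ((\f.(\g.(\h.((f h) g)))) v)) (\f.(\g.(\h.((f h) g))))) t) ((\d.(\e.((d e) e))) (\d.(\e.((d e) e))))) ((\d.(\e.((d e) e))) u))
  Redex: ((\d.(\e.((d e) e))) ((\f.(\g.(\h.((f h) g)))) v))
  Redex: ((\f.(\g.(\h.((f h) g)))) v)
  Redex: ((\d.(\e.((d e) e))) (\d.(\e.((d e) e))))
  Redex: ((\d.(\e.((d e) e))) u)
Total redexes: 4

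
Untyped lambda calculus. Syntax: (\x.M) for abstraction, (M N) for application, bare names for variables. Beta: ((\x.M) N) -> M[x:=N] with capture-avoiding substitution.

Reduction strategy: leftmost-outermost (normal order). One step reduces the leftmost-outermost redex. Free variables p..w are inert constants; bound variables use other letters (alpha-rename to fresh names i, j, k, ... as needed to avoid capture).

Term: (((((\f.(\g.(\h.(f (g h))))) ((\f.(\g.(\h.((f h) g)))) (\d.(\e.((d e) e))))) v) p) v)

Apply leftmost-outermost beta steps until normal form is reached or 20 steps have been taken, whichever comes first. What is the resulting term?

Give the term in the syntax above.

Step 0: (((((\f.(\g.(\h.(f (g h))))) ((\f.(\g.(\h.((f h) g)))) (\d.(\e.((d e) e))))) v) p) v)
Step 1: ((((\g.(\h.(((\f.(\g.(\h.((f h) g)))) (\d.(\e.((d e) e)))) (g h)))) v) p) v)
Step 2: (((\h.(((\f.(\g.(\h.((f h) g)))) (\d.(\e.((d e) e)))) (v h))) p) v)
Step 3: ((((\f.(\g.(\h.((f h) g)))) (\d.(\e.((d e) e)))) (v p)) v)
Step 4: (((\g.(\h.(((\d.(\e.((d e) e))) h) g))) (v p)) v)
Step 5: ((\h.(((\d.(\e.((d e) e))) h) (v p))) v)
Step 6: (((\d.(\e.((d e) e))) v) (v p))
Step 7: ((\e.((v e) e)) (v p))
Step 8: ((v (v p)) (v p))

Answer: ((v (v p)) (v p))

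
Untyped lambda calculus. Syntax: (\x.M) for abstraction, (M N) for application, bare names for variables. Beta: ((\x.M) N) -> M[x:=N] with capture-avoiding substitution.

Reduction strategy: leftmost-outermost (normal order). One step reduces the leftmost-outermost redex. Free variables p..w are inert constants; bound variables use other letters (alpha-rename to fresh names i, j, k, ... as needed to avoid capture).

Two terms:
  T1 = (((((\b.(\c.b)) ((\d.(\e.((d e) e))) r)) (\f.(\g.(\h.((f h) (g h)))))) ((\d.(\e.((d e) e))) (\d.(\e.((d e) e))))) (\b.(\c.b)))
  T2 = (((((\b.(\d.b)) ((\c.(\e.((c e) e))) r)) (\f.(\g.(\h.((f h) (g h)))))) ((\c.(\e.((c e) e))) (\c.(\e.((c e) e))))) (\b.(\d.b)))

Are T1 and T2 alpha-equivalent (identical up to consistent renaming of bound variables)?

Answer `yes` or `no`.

Answer: yes

Derivation:
Term 1: (((((\b.(\c.b)) ((\d.(\e.((d e) e))) r)) (\f.(\g.(\h.((f h) (g h)))))) ((\d.(\e.((d e) e))) (\d.(\e.((d e) e))))) (\b.(\c.b)))
Term 2: (((((\b.(\d.b)) ((\c.(\e.((c e) e))) r)) (\f.(\g.(\h.((f h) (g h)))))) ((\c.(\e.((c e) e))) (\c.(\e.((c e) e))))) (\b.(\d.b)))
Alpha-equivalence: compare structure up to binder renaming.
Result: True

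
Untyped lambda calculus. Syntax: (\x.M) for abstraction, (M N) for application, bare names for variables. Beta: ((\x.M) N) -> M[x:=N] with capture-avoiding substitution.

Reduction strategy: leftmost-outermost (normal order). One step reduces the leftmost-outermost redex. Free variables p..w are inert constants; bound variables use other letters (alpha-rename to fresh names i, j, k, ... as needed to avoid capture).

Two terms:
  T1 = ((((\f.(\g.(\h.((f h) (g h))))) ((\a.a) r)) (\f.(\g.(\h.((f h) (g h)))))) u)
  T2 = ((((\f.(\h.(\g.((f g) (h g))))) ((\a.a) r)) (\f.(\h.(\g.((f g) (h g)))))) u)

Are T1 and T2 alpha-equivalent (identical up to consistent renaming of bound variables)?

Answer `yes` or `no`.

Answer: yes

Derivation:
Term 1: ((((\f.(\g.(\h.((f h) (g h))))) ((\a.a) r)) (\f.(\g.(\h.((f h) (g h)))))) u)
Term 2: ((((\f.(\h.(\g.((f g) (h g))))) ((\a.a) r)) (\f.(\h.(\g.((f g) (h g)))))) u)
Alpha-equivalence: compare structure up to binder renaming.
Result: True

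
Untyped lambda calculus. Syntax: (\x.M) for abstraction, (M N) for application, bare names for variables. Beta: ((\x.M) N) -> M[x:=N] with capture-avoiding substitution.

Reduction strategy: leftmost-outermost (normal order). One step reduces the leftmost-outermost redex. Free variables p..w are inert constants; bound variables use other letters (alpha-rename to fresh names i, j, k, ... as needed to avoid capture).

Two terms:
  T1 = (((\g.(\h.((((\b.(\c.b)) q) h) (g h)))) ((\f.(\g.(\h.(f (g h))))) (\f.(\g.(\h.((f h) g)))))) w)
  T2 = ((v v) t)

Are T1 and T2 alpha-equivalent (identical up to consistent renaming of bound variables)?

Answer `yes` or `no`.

Term 1: (((\g.(\h.((((\b.(\c.b)) q) h) (g h)))) ((\f.(\g.(\h.(f (g h))))) (\f.(\g.(\h.((f h) g)))))) w)
Term 2: ((v v) t)
Alpha-equivalence: compare structure up to binder renaming.
Result: False

Answer: no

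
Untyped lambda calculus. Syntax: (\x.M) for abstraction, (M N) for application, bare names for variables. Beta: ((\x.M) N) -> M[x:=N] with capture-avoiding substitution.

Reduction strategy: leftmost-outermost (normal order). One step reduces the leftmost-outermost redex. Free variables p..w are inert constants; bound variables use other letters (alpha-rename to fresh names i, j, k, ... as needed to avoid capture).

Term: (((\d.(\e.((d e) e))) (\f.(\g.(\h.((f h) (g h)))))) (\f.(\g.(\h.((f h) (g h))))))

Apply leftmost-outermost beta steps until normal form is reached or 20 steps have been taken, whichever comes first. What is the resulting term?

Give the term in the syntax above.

Answer: (\h.(\i.((h i) (\j.((h j) (i j))))))

Derivation:
Step 0: (((\d.(\e.((d e) e))) (\f.(\g.(\h.((f h) (g h)))))) (\f.(\g.(\h.((f h) (g h))))))
Step 1: ((\e.(((\f.(\g.(\h.((f h) (g h))))) e) e)) (\f.(\g.(\h.((f h) (g h))))))
Step 2: (((\f.(\g.(\h.((f h) (g h))))) (\f.(\g.(\h.((f h) (g h)))))) (\f.(\g.(\h.((f h) (g h))))))
Step 3: ((\g.(\h.(((\f.(\g.(\h.((f h) (g h))))) h) (g h)))) (\f.(\g.(\h.((f h) (g h))))))
Step 4: (\h.(((\f.(\g.(\h.((f h) (g h))))) h) ((\f.(\g.(\h.((f h) (g h))))) h)))
Step 5: (\h.((\g.(\i.((h i) (g i)))) ((\f.(\g.(\h.((f h) (g h))))) h)))
Step 6: (\h.(\i.((h i) (((\f.(\g.(\h.((f h) (g h))))) h) i))))
Step 7: (\h.(\i.((h i) ((\g.(\i.((h i) (g i)))) i))))
Step 8: (\h.(\i.((h i) (\j.((h j) (i j))))))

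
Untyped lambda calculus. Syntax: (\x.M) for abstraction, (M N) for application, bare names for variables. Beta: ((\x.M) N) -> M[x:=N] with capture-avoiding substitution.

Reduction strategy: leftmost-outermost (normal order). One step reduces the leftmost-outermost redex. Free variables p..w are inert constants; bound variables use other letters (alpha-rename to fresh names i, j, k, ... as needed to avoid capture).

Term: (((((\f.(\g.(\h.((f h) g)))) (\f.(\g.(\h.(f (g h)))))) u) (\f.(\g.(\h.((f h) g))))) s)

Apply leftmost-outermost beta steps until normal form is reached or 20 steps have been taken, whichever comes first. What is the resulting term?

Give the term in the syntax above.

Step 0: (((((\f.(\g.(\h.((f h) g)))) (\f.(\g.(\h.(f (g h)))))) u) (\f.(\g.(\h.((f h) g))))) s)
Step 1: ((((\g.(\h.(((\f.(\g.(\h.(f (g h))))) h) g))) u) (\f.(\g.(\h.((f h) g))))) s)
Step 2: (((\h.(((\f.(\g.(\h.(f (g h))))) h) u)) (\f.(\g.(\h.((f h) g))))) s)
Step 3: ((((\f.(\g.(\h.(f (g h))))) (\f.(\g.(\h.((f h) g))))) u) s)
Step 4: (((\g.(\h.((\f.(\g.(\h.((f h) g)))) (g h)))) u) s)
Step 5: ((\h.((\f.(\g.(\h.((f h) g)))) (u h))) s)
Step 6: ((\f.(\g.(\h.((f h) g)))) (u s))
Step 7: (\g.(\h.(((u s) h) g)))

Answer: (\g.(\h.(((u s) h) g)))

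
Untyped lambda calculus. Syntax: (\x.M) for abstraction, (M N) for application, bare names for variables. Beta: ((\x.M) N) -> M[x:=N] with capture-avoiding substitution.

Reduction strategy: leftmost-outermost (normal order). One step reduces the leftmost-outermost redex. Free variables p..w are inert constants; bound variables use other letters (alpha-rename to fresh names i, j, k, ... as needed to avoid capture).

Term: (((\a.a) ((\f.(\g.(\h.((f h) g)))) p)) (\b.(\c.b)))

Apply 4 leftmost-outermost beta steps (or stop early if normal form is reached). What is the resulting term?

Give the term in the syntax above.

Answer: (\h.((p h) (\b.(\c.b))))

Derivation:
Step 0: (((\a.a) ((\f.(\g.(\h.((f h) g)))) p)) (\b.(\c.b)))
Step 1: (((\f.(\g.(\h.((f h) g)))) p) (\b.(\c.b)))
Step 2: ((\g.(\h.((p h) g))) (\b.(\c.b)))
Step 3: (\h.((p h) (\b.(\c.b))))
Step 4: (normal form reached)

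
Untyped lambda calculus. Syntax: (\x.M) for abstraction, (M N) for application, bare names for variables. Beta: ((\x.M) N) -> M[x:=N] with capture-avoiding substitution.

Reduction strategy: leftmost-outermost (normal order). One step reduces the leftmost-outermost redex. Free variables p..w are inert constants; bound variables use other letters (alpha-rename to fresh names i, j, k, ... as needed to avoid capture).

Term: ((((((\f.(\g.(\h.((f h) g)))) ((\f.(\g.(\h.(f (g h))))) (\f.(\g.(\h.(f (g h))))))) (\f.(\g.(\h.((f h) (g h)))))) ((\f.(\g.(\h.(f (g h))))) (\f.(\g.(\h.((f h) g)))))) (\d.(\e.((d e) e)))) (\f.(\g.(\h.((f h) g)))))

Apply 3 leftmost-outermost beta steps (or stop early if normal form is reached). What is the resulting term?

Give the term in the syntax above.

Step 0: ((((((\f.(\g.(\h.((f h) g)))) ((\f.(\g.(\h.(f (g h))))) (\f.(\g.(\h.(f (g h))))))) (\f.(\g.(\h.((f h) (g h)))))) ((\f.(\g.(\h.(f (g h))))) (\f.(\g.(\h.((f h) g)))))) (\d.(\e.((d e) e)))) (\f.(\g.(\h.((f h) g)))))
Step 1: (((((\g.(\h.((((\f.(\g.(\h.(f (g h))))) (\f.(\g.(\h.(f (g h)))))) h) g))) (\f.(\g.(\h.((f h) (g h)))))) ((\f.(\g.(\h.(f (g h))))) (\f.(\g.(\h.((f h) g)))))) (\d.(\e.((d e) e)))) (\f.(\g.(\h.((f h) g)))))
Step 2: ((((\h.((((\f.(\g.(\h.(f (g h))))) (\f.(\g.(\h.(f (g h)))))) h) (\f.(\g.(\h.((f h) (g h))))))) ((\f.(\g.(\h.(f (g h))))) (\f.(\g.(\h.((f h) g)))))) (\d.(\e.((d e) e)))) (\f.(\g.(\h.((f h) g)))))
Step 3: ((((((\f.(\g.(\h.(f (g h))))) (\f.(\g.(\h.(f (g h)))))) ((\f.(\g.(\h.(f (g h))))) (\f.(\g.(\h.((f h) g)))))) (\f.(\g.(\h.((f h) (g h)))))) (\d.(\e.((d e) e)))) (\f.(\g.(\h.((f h) g)))))

Answer: ((((((\f.(\g.(\h.(f (g h))))) (\f.(\g.(\h.(f (g h)))))) ((\f.(\g.(\h.(f (g h))))) (\f.(\g.(\h.((f h) g)))))) (\f.(\g.(\h.((f h) (g h)))))) (\d.(\e.((d e) e)))) (\f.(\g.(\h.((f h) g)))))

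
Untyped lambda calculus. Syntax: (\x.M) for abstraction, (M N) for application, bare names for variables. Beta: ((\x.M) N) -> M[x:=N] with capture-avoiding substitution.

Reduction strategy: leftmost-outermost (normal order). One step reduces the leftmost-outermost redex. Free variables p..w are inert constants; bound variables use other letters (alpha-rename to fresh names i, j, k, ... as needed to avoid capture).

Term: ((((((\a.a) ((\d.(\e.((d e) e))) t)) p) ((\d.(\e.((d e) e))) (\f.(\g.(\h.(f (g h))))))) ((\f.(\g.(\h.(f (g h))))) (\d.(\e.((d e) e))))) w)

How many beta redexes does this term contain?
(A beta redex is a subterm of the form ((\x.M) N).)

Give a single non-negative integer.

Answer: 4

Derivation:
Term: ((((((\a.a) ((\d.(\e.((d e) e))) t)) p) ((\d.(\e.((d e) e))) (\f.(\g.(\h.(f (g h))))))) ((\f.(\g.(\h.(f (g h))))) (\d.(\e.((d e) e))))) w)
  Redex: ((\a.a) ((\d.(\e.((d e) e))) t))
  Redex: ((\d.(\e.((d e) e))) t)
  Redex: ((\d.(\e.((d e) e))) (\f.(\g.(\h.(f (g h))))))
  Redex: ((\f.(\g.(\h.(f (g h))))) (\d.(\e.((d e) e))))
Total redexes: 4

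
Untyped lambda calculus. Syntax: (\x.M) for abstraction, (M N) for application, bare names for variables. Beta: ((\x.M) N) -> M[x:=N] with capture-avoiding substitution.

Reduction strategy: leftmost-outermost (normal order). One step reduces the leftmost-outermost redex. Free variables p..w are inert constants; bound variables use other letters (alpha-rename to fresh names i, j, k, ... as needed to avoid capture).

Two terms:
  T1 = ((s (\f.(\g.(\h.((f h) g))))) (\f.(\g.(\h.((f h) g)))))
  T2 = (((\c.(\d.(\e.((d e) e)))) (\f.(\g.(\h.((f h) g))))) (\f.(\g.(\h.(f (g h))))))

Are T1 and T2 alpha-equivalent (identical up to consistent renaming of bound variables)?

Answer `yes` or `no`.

Answer: no

Derivation:
Term 1: ((s (\f.(\g.(\h.((f h) g))))) (\f.(\g.(\h.((f h) g)))))
Term 2: (((\c.(\d.(\e.((d e) e)))) (\f.(\g.(\h.((f h) g))))) (\f.(\g.(\h.(f (g h))))))
Alpha-equivalence: compare structure up to binder renaming.
Result: False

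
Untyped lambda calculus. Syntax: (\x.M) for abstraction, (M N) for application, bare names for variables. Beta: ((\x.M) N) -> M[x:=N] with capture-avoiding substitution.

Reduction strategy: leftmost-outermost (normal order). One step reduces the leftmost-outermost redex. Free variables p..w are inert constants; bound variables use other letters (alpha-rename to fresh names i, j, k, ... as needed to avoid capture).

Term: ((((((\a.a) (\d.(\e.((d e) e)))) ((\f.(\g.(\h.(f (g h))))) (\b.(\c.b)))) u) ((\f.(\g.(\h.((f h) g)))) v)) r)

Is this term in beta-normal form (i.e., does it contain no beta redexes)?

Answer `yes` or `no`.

Term: ((((((\a.a) (\d.(\e.((d e) e)))) ((\f.(\g.(\h.(f (g h))))) (\b.(\c.b)))) u) ((\f.(\g.(\h.((f h) g)))) v)) r)
Found 3 beta redex(es).

Answer: no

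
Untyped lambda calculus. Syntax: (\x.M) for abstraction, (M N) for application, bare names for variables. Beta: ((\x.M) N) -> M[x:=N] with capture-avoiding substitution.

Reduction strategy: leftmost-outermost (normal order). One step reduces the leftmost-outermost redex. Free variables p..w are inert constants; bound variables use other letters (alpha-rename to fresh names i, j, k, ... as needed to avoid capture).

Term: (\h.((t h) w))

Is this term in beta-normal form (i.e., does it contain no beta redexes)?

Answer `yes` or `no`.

Answer: yes

Derivation:
Term: (\h.((t h) w))
No beta redexes found.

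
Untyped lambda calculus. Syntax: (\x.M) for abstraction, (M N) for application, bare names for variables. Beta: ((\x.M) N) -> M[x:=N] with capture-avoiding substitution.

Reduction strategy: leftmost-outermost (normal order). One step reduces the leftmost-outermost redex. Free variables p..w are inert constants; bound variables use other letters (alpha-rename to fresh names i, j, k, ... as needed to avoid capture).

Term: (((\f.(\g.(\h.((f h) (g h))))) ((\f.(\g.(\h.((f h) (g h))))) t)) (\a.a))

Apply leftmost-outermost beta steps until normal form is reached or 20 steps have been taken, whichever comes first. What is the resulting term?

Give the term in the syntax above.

Answer: (\h.((t h) (h h)))

Derivation:
Step 0: (((\f.(\g.(\h.((f h) (g h))))) ((\f.(\g.(\h.((f h) (g h))))) t)) (\a.a))
Step 1: ((\g.(\h.((((\f.(\g.(\h.((f h) (g h))))) t) h) (g h)))) (\a.a))
Step 2: (\h.((((\f.(\g.(\h.((f h) (g h))))) t) h) ((\a.a) h)))
Step 3: (\h.(((\g.(\h.((t h) (g h)))) h) ((\a.a) h)))
Step 4: (\h.((\i.((t i) (h i))) ((\a.a) h)))
Step 5: (\h.((t ((\a.a) h)) (h ((\a.a) h))))
Step 6: (\h.((t h) (h ((\a.a) h))))
Step 7: (\h.((t h) (h h)))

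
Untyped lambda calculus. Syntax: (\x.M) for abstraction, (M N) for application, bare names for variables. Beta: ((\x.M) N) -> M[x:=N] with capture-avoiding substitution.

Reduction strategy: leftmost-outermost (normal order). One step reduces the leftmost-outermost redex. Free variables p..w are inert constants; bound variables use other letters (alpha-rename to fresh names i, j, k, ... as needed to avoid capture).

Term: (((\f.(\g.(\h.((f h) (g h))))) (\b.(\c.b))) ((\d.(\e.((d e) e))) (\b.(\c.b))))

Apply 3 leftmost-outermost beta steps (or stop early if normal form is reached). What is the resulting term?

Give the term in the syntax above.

Step 0: (((\f.(\g.(\h.((f h) (g h))))) (\b.(\c.b))) ((\d.(\e.((d e) e))) (\b.(\c.b))))
Step 1: ((\g.(\h.(((\b.(\c.b)) h) (g h)))) ((\d.(\e.((d e) e))) (\b.(\c.b))))
Step 2: (\h.(((\b.(\c.b)) h) (((\d.(\e.((d e) e))) (\b.(\c.b))) h)))
Step 3: (\h.((\c.h) (((\d.(\e.((d e) e))) (\b.(\c.b))) h)))

Answer: (\h.((\c.h) (((\d.(\e.((d e) e))) (\b.(\c.b))) h)))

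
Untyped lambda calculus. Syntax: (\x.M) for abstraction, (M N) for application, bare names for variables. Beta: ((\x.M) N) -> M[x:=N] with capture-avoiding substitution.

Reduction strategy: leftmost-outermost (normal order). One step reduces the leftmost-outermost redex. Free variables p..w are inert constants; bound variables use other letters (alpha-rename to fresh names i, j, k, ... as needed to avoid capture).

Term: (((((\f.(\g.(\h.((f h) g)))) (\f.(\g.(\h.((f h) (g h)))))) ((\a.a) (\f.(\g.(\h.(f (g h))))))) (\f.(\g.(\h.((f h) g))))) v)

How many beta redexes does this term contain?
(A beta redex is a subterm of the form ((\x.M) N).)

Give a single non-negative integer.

Answer: 2

Derivation:
Term: (((((\f.(\g.(\h.((f h) g)))) (\f.(\g.(\h.((f h) (g h)))))) ((\a.a) (\f.(\g.(\h.(f (g h))))))) (\f.(\g.(\h.((f h) g))))) v)
  Redex: ((\f.(\g.(\h.((f h) g)))) (\f.(\g.(\h.((f h) (g h))))))
  Redex: ((\a.a) (\f.(\g.(\h.(f (g h))))))
Total redexes: 2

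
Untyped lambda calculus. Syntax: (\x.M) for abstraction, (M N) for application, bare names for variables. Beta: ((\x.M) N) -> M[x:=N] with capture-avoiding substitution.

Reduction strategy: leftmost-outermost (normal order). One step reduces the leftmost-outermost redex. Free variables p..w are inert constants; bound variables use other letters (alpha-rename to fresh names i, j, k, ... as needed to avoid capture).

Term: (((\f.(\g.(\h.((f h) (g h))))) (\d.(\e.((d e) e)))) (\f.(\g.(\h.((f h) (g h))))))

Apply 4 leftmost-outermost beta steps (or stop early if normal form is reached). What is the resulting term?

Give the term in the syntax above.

Answer: (\h.((h ((\f.(\g.(\h.((f h) (g h))))) h)) ((\f.(\g.(\h.((f h) (g h))))) h)))

Derivation:
Step 0: (((\f.(\g.(\h.((f h) (g h))))) (\d.(\e.((d e) e)))) (\f.(\g.(\h.((f h) (g h))))))
Step 1: ((\g.(\h.(((\d.(\e.((d e) e))) h) (g h)))) (\f.(\g.(\h.((f h) (g h))))))
Step 2: (\h.(((\d.(\e.((d e) e))) h) ((\f.(\g.(\h.((f h) (g h))))) h)))
Step 3: (\h.((\e.((h e) e)) ((\f.(\g.(\h.((f h) (g h))))) h)))
Step 4: (\h.((h ((\f.(\g.(\h.((f h) (g h))))) h)) ((\f.(\g.(\h.((f h) (g h))))) h)))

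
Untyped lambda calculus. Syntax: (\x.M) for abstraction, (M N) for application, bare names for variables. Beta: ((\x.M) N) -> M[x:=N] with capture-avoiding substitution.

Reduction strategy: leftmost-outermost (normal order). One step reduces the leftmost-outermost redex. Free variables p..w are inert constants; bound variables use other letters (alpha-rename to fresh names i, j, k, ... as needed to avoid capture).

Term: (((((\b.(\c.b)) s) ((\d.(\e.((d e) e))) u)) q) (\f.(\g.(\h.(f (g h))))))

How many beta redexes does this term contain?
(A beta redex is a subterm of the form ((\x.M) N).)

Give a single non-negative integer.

Answer: 2

Derivation:
Term: (((((\b.(\c.b)) s) ((\d.(\e.((d e) e))) u)) q) (\f.(\g.(\h.(f (g h))))))
  Redex: ((\b.(\c.b)) s)
  Redex: ((\d.(\e.((d e) e))) u)
Total redexes: 2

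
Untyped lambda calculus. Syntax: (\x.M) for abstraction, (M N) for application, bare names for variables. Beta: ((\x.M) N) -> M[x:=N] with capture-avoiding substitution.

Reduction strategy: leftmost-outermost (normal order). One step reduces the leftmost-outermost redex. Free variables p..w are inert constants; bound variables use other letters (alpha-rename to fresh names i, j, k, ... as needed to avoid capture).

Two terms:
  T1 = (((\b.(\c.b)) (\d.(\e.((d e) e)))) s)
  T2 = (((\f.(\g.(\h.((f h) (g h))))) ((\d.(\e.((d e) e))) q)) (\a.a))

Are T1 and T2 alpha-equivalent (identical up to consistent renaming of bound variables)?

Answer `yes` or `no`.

Term 1: (((\b.(\c.b)) (\d.(\e.((d e) e)))) s)
Term 2: (((\f.(\g.(\h.((f h) (g h))))) ((\d.(\e.((d e) e))) q)) (\a.a))
Alpha-equivalence: compare structure up to binder renaming.
Result: False

Answer: no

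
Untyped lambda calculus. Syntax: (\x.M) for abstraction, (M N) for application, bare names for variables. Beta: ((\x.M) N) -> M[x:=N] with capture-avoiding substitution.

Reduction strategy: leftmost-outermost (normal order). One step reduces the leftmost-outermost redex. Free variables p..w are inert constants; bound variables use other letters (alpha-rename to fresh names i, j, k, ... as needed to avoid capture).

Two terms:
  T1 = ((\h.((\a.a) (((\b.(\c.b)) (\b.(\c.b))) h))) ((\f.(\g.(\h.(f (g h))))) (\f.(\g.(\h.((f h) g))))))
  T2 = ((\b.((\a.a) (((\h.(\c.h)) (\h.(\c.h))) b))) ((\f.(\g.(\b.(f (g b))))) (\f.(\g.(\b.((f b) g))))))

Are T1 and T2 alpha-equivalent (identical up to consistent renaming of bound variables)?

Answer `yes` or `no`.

Answer: yes

Derivation:
Term 1: ((\h.((\a.a) (((\b.(\c.b)) (\b.(\c.b))) h))) ((\f.(\g.(\h.(f (g h))))) (\f.(\g.(\h.((f h) g))))))
Term 2: ((\b.((\a.a) (((\h.(\c.h)) (\h.(\c.h))) b))) ((\f.(\g.(\b.(f (g b))))) (\f.(\g.(\b.((f b) g))))))
Alpha-equivalence: compare structure up to binder renaming.
Result: True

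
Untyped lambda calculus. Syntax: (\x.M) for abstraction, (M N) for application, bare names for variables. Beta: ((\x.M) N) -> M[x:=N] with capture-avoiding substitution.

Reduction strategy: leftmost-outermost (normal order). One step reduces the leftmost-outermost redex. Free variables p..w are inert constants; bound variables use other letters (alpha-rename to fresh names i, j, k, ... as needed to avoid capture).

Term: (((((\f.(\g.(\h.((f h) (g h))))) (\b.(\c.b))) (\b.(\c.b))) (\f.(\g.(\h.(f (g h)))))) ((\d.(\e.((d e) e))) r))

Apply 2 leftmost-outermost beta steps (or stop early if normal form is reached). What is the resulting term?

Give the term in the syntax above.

Step 0: (((((\f.(\g.(\h.((f h) (g h))))) (\b.(\c.b))) (\b.(\c.b))) (\f.(\g.(\h.(f (g h)))))) ((\d.(\e.((d e) e))) r))
Step 1: ((((\g.(\h.(((\b.(\c.b)) h) (g h)))) (\b.(\c.b))) (\f.(\g.(\h.(f (g h)))))) ((\d.(\e.((d e) e))) r))
Step 2: (((\h.(((\b.(\c.b)) h) ((\b.(\c.b)) h))) (\f.(\g.(\h.(f (g h)))))) ((\d.(\e.((d e) e))) r))

Answer: (((\h.(((\b.(\c.b)) h) ((\b.(\c.b)) h))) (\f.(\g.(\h.(f (g h)))))) ((\d.(\e.((d e) e))) r))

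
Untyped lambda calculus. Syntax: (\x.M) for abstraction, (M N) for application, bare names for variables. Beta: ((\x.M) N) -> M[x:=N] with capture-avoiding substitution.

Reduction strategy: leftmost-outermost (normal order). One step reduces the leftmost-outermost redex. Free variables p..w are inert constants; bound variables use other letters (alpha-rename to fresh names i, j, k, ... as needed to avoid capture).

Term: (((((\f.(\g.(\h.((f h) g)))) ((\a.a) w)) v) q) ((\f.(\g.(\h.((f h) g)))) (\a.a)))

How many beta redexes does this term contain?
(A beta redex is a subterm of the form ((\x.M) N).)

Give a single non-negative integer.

Answer: 3

Derivation:
Term: (((((\f.(\g.(\h.((f h) g)))) ((\a.a) w)) v) q) ((\f.(\g.(\h.((f h) g)))) (\a.a)))
  Redex: ((\f.(\g.(\h.((f h) g)))) ((\a.a) w))
  Redex: ((\a.a) w)
  Redex: ((\f.(\g.(\h.((f h) g)))) (\a.a))
Total redexes: 3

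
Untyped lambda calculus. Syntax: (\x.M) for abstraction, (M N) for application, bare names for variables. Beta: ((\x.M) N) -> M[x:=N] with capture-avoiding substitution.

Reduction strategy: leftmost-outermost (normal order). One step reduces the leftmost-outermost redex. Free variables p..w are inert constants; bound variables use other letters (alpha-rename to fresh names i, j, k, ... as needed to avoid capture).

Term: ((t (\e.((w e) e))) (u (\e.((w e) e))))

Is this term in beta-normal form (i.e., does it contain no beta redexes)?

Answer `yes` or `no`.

Term: ((t (\e.((w e) e))) (u (\e.((w e) e))))
No beta redexes found.

Answer: yes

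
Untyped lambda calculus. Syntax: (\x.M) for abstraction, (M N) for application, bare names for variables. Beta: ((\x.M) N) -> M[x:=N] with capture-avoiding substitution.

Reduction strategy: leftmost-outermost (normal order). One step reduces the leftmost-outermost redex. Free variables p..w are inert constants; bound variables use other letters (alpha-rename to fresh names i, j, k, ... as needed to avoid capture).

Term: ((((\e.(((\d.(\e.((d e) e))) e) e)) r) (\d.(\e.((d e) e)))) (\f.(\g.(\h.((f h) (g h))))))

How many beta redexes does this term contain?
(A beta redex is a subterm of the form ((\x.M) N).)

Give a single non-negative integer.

Term: ((((\e.(((\d.(\e.((d e) e))) e) e)) r) (\d.(\e.((d e) e)))) (\f.(\g.(\h.((f h) (g h))))))
  Redex: ((\e.(((\d.(\e.((d e) e))) e) e)) r)
  Redex: ((\d.(\e.((d e) e))) e)
Total redexes: 2

Answer: 2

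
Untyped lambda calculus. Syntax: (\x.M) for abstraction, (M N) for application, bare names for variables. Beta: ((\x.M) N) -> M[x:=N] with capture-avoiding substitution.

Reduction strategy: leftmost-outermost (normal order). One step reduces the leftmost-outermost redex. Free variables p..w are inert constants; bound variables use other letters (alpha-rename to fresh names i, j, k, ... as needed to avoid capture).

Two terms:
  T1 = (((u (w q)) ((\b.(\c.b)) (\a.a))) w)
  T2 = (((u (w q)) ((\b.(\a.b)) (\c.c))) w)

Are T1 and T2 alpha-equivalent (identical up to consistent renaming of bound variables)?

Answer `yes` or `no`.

Term 1: (((u (w q)) ((\b.(\c.b)) (\a.a))) w)
Term 2: (((u (w q)) ((\b.(\a.b)) (\c.c))) w)
Alpha-equivalence: compare structure up to binder renaming.
Result: True

Answer: yes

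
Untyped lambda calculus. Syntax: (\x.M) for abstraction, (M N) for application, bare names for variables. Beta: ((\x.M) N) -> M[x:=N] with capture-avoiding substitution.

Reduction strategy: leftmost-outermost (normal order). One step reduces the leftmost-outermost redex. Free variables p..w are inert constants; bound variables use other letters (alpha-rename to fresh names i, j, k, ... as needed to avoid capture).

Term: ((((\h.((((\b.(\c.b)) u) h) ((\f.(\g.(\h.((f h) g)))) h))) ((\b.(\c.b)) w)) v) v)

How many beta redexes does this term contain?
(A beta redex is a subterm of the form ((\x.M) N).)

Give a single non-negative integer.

Answer: 4

Derivation:
Term: ((((\h.((((\b.(\c.b)) u) h) ((\f.(\g.(\h.((f h) g)))) h))) ((\b.(\c.b)) w)) v) v)
  Redex: ((\h.((((\b.(\c.b)) u) h) ((\f.(\g.(\h.((f h) g)))) h))) ((\b.(\c.b)) w))
  Redex: ((\b.(\c.b)) u)
  Redex: ((\f.(\g.(\h.((f h) g)))) h)
  Redex: ((\b.(\c.b)) w)
Total redexes: 4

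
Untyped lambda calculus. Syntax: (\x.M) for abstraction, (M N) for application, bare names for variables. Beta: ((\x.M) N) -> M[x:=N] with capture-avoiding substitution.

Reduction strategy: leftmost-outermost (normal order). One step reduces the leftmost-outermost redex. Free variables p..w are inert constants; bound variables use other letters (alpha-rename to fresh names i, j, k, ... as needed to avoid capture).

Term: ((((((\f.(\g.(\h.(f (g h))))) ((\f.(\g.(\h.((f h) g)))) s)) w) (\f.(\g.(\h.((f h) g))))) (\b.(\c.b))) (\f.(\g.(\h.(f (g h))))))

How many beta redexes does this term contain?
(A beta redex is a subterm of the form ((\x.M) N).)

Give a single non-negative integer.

Term: ((((((\f.(\g.(\h.(f (g h))))) ((\f.(\g.(\h.((f h) g)))) s)) w) (\f.(\g.(\h.((f h) g))))) (\b.(\c.b))) (\f.(\g.(\h.(f (g h))))))
  Redex: ((\f.(\g.(\h.(f (g h))))) ((\f.(\g.(\h.((f h) g)))) s))
  Redex: ((\f.(\g.(\h.((f h) g)))) s)
Total redexes: 2

Answer: 2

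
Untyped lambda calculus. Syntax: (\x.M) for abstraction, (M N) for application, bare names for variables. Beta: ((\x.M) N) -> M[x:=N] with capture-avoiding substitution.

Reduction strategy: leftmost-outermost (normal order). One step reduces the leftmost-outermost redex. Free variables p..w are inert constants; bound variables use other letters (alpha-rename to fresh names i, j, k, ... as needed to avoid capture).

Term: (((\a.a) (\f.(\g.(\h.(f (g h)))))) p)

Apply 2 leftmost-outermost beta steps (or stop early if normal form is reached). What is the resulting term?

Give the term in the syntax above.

Answer: (\g.(\h.(p (g h))))

Derivation:
Step 0: (((\a.a) (\f.(\g.(\h.(f (g h)))))) p)
Step 1: ((\f.(\g.(\h.(f (g h))))) p)
Step 2: (\g.(\h.(p (g h))))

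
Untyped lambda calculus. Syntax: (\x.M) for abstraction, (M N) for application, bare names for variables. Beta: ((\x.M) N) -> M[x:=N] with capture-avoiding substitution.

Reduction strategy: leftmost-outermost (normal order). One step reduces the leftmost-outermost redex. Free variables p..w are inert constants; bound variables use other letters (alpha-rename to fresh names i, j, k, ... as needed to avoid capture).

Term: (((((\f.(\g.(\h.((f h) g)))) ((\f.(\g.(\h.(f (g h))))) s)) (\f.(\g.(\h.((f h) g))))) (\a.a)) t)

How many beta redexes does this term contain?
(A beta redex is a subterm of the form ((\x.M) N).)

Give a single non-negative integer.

Term: (((((\f.(\g.(\h.((f h) g)))) ((\f.(\g.(\h.(f (g h))))) s)) (\f.(\g.(\h.((f h) g))))) (\a.a)) t)
  Redex: ((\f.(\g.(\h.((f h) g)))) ((\f.(\g.(\h.(f (g h))))) s))
  Redex: ((\f.(\g.(\h.(f (g h))))) s)
Total redexes: 2

Answer: 2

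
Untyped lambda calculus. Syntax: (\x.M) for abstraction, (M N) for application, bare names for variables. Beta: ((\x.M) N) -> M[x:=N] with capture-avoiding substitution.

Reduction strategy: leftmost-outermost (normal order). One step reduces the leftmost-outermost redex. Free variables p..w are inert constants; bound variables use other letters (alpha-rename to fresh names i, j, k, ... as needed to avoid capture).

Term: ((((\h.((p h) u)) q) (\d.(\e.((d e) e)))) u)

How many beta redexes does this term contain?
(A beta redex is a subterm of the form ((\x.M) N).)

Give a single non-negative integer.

Term: ((((\h.((p h) u)) q) (\d.(\e.((d e) e)))) u)
  Redex: ((\h.((p h) u)) q)
Total redexes: 1

Answer: 1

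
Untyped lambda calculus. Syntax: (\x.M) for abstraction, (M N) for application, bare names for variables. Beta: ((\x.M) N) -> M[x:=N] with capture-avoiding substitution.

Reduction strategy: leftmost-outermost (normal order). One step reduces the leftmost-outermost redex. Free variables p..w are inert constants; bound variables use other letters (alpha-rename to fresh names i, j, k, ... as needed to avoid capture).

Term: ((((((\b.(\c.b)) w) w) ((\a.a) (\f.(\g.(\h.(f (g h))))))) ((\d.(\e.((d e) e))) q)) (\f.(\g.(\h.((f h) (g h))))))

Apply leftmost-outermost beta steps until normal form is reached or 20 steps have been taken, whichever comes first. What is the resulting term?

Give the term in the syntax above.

Step 0: ((((((\b.(\c.b)) w) w) ((\a.a) (\f.(\g.(\h.(f (g h))))))) ((\d.(\e.((d e) e))) q)) (\f.(\g.(\h.((f h) (g h))))))
Step 1: (((((\c.w) w) ((\a.a) (\f.(\g.(\h.(f (g h))))))) ((\d.(\e.((d e) e))) q)) (\f.(\g.(\h.((f h) (g h))))))
Step 2: (((w ((\a.a) (\f.(\g.(\h.(f (g h))))))) ((\d.(\e.((d e) e))) q)) (\f.(\g.(\h.((f h) (g h))))))
Step 3: (((w (\f.(\g.(\h.(f (g h)))))) ((\d.(\e.((d e) e))) q)) (\f.(\g.(\h.((f h) (g h))))))
Step 4: (((w (\f.(\g.(\h.(f (g h)))))) (\e.((q e) e))) (\f.(\g.(\h.((f h) (g h))))))

Answer: (((w (\f.(\g.(\h.(f (g h)))))) (\e.((q e) e))) (\f.(\g.(\h.((f h) (g h))))))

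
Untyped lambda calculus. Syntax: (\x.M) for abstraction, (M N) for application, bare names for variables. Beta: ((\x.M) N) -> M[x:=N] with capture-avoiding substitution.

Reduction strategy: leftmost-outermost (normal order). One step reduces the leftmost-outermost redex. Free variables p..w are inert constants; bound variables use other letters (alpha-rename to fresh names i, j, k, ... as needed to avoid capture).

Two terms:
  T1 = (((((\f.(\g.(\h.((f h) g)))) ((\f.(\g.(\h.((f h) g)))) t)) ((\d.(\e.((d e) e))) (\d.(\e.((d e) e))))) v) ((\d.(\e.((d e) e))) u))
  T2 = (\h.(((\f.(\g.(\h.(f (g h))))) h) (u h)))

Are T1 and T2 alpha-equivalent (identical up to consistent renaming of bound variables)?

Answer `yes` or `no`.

Answer: no

Derivation:
Term 1: (((((\f.(\g.(\h.((f h) g)))) ((\f.(\g.(\h.((f h) g)))) t)) ((\d.(\e.((d e) e))) (\d.(\e.((d e) e))))) v) ((\d.(\e.((d e) e))) u))
Term 2: (\h.(((\f.(\g.(\h.(f (g h))))) h) (u h)))
Alpha-equivalence: compare structure up to binder renaming.
Result: False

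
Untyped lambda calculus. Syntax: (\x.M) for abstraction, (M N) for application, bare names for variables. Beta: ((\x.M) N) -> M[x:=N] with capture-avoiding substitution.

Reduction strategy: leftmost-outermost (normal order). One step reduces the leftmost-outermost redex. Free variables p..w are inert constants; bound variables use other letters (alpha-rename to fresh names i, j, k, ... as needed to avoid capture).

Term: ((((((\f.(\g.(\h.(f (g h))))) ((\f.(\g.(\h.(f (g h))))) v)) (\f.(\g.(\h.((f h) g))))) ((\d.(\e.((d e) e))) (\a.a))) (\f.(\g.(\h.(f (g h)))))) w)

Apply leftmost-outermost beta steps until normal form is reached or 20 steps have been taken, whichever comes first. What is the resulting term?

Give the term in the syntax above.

Answer: ((v (\h.((h h) (\f.(\g.(\h.(f (g h)))))))) w)

Derivation:
Step 0: ((((((\f.(\g.(\h.(f (g h))))) ((\f.(\g.(\h.(f (g h))))) v)) (\f.(\g.(\h.((f h) g))))) ((\d.(\e.((d e) e))) (\a.a))) (\f.(\g.(\h.(f (g h)))))) w)
Step 1: (((((\g.(\h.(((\f.(\g.(\h.(f (g h))))) v) (g h)))) (\f.(\g.(\h.((f h) g))))) ((\d.(\e.((d e) e))) (\a.a))) (\f.(\g.(\h.(f (g h)))))) w)
Step 2: ((((\h.(((\f.(\g.(\h.(f (g h))))) v) ((\f.(\g.(\h.((f h) g)))) h))) ((\d.(\e.((d e) e))) (\a.a))) (\f.(\g.(\h.(f (g h)))))) w)
Step 3: (((((\f.(\g.(\h.(f (g h))))) v) ((\f.(\g.(\h.((f h) g)))) ((\d.(\e.((d e) e))) (\a.a)))) (\f.(\g.(\h.(f (g h)))))) w)
Step 4: ((((\g.(\h.(v (g h)))) ((\f.(\g.(\h.((f h) g)))) ((\d.(\e.((d e) e))) (\a.a)))) (\f.(\g.(\h.(f (g h)))))) w)
Step 5: (((\h.(v (((\f.(\g.(\h.((f h) g)))) ((\d.(\e.((d e) e))) (\a.a))) h))) (\f.(\g.(\h.(f (g h)))))) w)
Step 6: ((v (((\f.(\g.(\h.((f h) g)))) ((\d.(\e.((d e) e))) (\a.a))) (\f.(\g.(\h.(f (g h))))))) w)
Step 7: ((v ((\g.(\h.((((\d.(\e.((d e) e))) (\a.a)) h) g))) (\f.(\g.(\h.(f (g h))))))) w)
Step 8: ((v (\h.((((\d.(\e.((d e) e))) (\a.a)) h) (\f.(\g.(\h.(f (g h)))))))) w)
Step 9: ((v (\h.(((\e.(((\a.a) e) e)) h) (\f.(\g.(\h.(f (g h)))))))) w)
Step 10: ((v (\h.((((\a.a) h) h) (\f.(\g.(\h.(f (g h)))))))) w)
Step 11: ((v (\h.((h h) (\f.(\g.(\h.(f (g h)))))))) w)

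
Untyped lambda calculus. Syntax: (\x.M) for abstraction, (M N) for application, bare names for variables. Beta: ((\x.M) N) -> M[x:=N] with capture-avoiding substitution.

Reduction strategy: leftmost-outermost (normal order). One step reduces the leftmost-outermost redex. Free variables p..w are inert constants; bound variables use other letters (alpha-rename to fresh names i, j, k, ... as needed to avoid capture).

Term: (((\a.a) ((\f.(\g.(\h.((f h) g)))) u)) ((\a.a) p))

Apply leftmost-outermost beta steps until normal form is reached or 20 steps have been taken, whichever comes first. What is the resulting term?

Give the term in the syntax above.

Answer: (\h.((u h) p))

Derivation:
Step 0: (((\a.a) ((\f.(\g.(\h.((f h) g)))) u)) ((\a.a) p))
Step 1: (((\f.(\g.(\h.((f h) g)))) u) ((\a.a) p))
Step 2: ((\g.(\h.((u h) g))) ((\a.a) p))
Step 3: (\h.((u h) ((\a.a) p)))
Step 4: (\h.((u h) p))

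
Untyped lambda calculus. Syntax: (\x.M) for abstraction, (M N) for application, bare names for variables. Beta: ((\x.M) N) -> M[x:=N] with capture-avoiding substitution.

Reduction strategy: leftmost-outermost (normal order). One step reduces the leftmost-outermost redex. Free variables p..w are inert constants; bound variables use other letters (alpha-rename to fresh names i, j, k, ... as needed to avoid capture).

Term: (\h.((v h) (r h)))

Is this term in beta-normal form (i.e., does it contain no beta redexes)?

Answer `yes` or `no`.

Term: (\h.((v h) (r h)))
No beta redexes found.

Answer: yes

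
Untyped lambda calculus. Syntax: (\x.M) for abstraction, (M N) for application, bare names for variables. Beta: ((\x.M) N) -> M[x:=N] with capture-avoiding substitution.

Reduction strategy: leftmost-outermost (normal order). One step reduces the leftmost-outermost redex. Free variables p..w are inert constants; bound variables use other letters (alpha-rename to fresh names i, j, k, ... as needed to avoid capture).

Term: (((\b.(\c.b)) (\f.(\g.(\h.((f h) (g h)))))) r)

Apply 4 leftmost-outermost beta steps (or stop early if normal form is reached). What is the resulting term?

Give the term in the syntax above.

Step 0: (((\b.(\c.b)) (\f.(\g.(\h.((f h) (g h)))))) r)
Step 1: ((\c.(\f.(\g.(\h.((f h) (g h)))))) r)
Step 2: (\f.(\g.(\h.((f h) (g h)))))
Step 3: (normal form reached)

Answer: (\f.(\g.(\h.((f h) (g h)))))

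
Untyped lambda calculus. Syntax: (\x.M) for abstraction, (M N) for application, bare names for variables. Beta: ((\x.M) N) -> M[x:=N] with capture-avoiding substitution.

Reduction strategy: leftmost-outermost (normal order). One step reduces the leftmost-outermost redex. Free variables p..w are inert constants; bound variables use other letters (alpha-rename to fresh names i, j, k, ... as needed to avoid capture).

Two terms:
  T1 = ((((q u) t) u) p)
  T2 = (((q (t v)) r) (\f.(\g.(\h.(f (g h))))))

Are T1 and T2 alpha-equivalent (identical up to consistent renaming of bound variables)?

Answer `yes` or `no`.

Term 1: ((((q u) t) u) p)
Term 2: (((q (t v)) r) (\f.(\g.(\h.(f (g h))))))
Alpha-equivalence: compare structure up to binder renaming.
Result: False

Answer: no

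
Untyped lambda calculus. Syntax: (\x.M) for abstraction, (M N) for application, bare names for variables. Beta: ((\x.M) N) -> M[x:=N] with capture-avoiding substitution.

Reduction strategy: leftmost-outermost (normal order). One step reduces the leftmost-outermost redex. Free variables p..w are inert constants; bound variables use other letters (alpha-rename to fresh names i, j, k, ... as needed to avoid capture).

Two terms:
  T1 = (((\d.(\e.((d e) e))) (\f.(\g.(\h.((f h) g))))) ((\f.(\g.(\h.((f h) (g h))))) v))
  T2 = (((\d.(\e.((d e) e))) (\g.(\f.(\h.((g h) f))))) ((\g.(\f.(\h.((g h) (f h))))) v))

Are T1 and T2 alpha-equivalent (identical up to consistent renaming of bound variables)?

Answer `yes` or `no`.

Term 1: (((\d.(\e.((d e) e))) (\f.(\g.(\h.((f h) g))))) ((\f.(\g.(\h.((f h) (g h))))) v))
Term 2: (((\d.(\e.((d e) e))) (\g.(\f.(\h.((g h) f))))) ((\g.(\f.(\h.((g h) (f h))))) v))
Alpha-equivalence: compare structure up to binder renaming.
Result: True

Answer: yes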